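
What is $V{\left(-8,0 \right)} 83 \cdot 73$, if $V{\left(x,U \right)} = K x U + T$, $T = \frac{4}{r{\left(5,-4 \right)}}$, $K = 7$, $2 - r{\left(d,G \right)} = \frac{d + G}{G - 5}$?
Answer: $\frac{218124}{19} \approx 11480.0$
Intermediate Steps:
$r{\left(d,G \right)} = 2 - \frac{G + d}{-5 + G}$ ($r{\left(d,G \right)} = 2 - \frac{d + G}{G - 5} = 2 - \frac{G + d}{-5 + G}$)
$T = \frac{36}{19}$ ($T = \frac{4}{\frac{1}{-5 - 4} \left(-10 - 4 - 5\right)} = \frac{4}{\frac{1}{-9} \left(-10 - 4 - 5\right)} = \frac{4}{\left(- \frac{1}{9}\right) \left(-19\right)} = \frac{4}{\frac{19}{9}} = 4 \cdot \frac{9}{19} = \frac{36}{19} \approx 1.8947$)
$V{\left(x,U \right)} = \frac{36}{19} + 7 U x$ ($V{\left(x,U \right)} = 7 x U + \frac{36}{19} = 7 U x + \frac{36}{19} = \frac{36}{19} + 7 U x$)
$V{\left(-8,0 \right)} 83 \cdot 73 = \left(\frac{36}{19} + 7 \cdot 0 \left(-8\right)\right) 83 \cdot 73 = \left(\frac{36}{19} + 0\right) 83 \cdot 73 = \frac{36}{19} \cdot 83 \cdot 73 = \frac{2988}{19} \cdot 73 = \frac{218124}{19}$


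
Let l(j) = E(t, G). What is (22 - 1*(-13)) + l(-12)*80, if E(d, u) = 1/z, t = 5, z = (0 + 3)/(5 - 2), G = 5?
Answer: 115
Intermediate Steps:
z = 1 (z = 3/3 = 3*(1/3) = 1)
E(d, u) = 1 (E(d, u) = 1/1 = 1)
l(j) = 1
(22 - 1*(-13)) + l(-12)*80 = (22 - 1*(-13)) + 1*80 = (22 + 13) + 80 = 35 + 80 = 115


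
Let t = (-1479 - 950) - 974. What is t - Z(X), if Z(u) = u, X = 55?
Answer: -3458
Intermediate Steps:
t = -3403 (t = -2429 - 974 = -3403)
t - Z(X) = -3403 - 1*55 = -3403 - 55 = -3458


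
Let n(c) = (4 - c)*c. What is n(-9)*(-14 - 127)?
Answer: 16497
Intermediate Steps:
n(c) = c*(4 - c)
n(-9)*(-14 - 127) = (-9*(4 - 1*(-9)))*(-14 - 127) = -9*(4 + 9)*(-141) = -9*13*(-141) = -117*(-141) = 16497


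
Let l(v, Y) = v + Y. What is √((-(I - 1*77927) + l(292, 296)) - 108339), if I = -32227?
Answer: 3*√267 ≈ 49.020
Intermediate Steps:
l(v, Y) = Y + v
√((-(I - 1*77927) + l(292, 296)) - 108339) = √((-(-32227 - 1*77927) + (296 + 292)) - 108339) = √((-(-32227 - 77927) + 588) - 108339) = √((-1*(-110154) + 588) - 108339) = √((110154 + 588) - 108339) = √(110742 - 108339) = √2403 = 3*√267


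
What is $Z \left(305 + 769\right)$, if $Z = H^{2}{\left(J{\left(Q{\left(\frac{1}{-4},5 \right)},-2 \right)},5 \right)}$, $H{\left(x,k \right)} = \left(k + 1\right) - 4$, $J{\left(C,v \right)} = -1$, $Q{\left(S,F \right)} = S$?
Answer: $4296$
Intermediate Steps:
$H{\left(x,k \right)} = -3 + k$ ($H{\left(x,k \right)} = \left(1 + k\right) - 4 = -3 + k$)
$Z = 4$ ($Z = \left(-3 + 5\right)^{2} = 2^{2} = 4$)
$Z \left(305 + 769\right) = 4 \left(305 + 769\right) = 4 \cdot 1074 = 4296$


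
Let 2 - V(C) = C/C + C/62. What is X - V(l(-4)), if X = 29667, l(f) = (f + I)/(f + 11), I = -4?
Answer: 6437518/217 ≈ 29666.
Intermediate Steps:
l(f) = (-4 + f)/(11 + f) (l(f) = (f - 4)/(f + 11) = (-4 + f)/(11 + f))
V(C) = 1 - C/62 (V(C) = 2 - (C/C + C/62) = 2 - (1 + C*(1/62)) = 2 - (1 + C/62) = 2 + (-1 - C/62) = 1 - C/62)
X - V(l(-4)) = 29667 - (1 - (-4 - 4)/(62*(11 - 4))) = 29667 - (1 - (-8)/(62*7)) = 29667 - (1 - (-8)/434) = 29667 - (1 - 1/62*(-8/7)) = 29667 - (1 + 4/217) = 29667 - 1*221/217 = 29667 - 221/217 = 6437518/217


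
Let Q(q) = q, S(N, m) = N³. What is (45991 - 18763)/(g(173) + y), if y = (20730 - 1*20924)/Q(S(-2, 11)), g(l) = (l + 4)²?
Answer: 108912/125413 ≈ 0.86843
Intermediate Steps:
g(l) = (4 + l)²
y = 97/4 (y = (20730 - 1*20924)/((-2)³) = (20730 - 20924)/(-8) = -194*(-⅛) = 97/4 ≈ 24.250)
(45991 - 18763)/(g(173) + y) = (45991 - 18763)/((4 + 173)² + 97/4) = 27228/(177² + 97/4) = 27228/(31329 + 97/4) = 27228/(125413/4) = 27228*(4/125413) = 108912/125413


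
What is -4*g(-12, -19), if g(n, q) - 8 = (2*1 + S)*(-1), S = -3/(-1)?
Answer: -12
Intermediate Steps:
S = 3 (S = -3*(-1) = 3)
g(n, q) = 3 (g(n, q) = 8 + (2*1 + 3)*(-1) = 8 + (2 + 3)*(-1) = 8 + 5*(-1) = 8 - 5 = 3)
-4*g(-12, -19) = -4*3 = -12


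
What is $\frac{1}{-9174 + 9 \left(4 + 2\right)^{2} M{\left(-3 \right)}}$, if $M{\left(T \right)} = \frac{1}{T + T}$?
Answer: $- \frac{1}{9228} \approx -0.00010837$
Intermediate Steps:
$M{\left(T \right)} = \frac{1}{2 T}$
$\frac{1}{-9174 + 9 \left(4 + 2\right)^{2} M{\left(-3 \right)}} = \frac{1}{-9174 + 9 \left(4 + 2\right)^{2} \frac{1}{2 \left(-3\right)}} = \frac{1}{-9174 + 9 \cdot 6^{2} \cdot \frac{1}{2} \left(- \frac{1}{3}\right)} = \frac{1}{-9174 + 9 \cdot 36 \left(- \frac{1}{6}\right)} = \frac{1}{-9174 + 324 \left(- \frac{1}{6}\right)} = \frac{1}{-9174 - 54} = \frac{1}{-9228} = - \frac{1}{9228}$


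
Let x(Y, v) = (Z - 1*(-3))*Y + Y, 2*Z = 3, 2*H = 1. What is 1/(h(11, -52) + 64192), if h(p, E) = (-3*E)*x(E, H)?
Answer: 1/19576 ≈ 5.1083e-5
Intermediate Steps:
H = 1/2 (H = (1/2)*1 = 1/2 ≈ 0.50000)
Z = 3/2 (Z = (1/2)*3 = 3/2 ≈ 1.5000)
x(Y, v) = 11*Y/2 (x(Y, v) = (3/2 - 1*(-3))*Y + Y = (3/2 + 3)*Y + Y = 9*Y/2 + Y = 11*Y/2)
h(p, E) = -33*E**2/2 (h(p, E) = (-3*E)*(11*E/2) = -33*E**2/2)
1/(h(11, -52) + 64192) = 1/(-33/2*(-52)**2 + 64192) = 1/(-33/2*2704 + 64192) = 1/(-44616 + 64192) = 1/19576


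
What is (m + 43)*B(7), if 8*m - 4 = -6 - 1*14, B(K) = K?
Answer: 287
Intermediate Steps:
m = -2 (m = 1/2 + (-6 - 1*14)/8 = 1/2 + (-6 - 14)/8 = 1/2 + (1/8)*(-20) = 1/2 - 5/2 = -2)
(m + 43)*B(7) = (-2 + 43)*7 = 41*7 = 287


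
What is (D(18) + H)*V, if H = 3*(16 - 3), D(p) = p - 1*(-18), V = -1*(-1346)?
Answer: 100950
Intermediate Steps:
V = 1346
D(p) = 18 + p (D(p) = p + 18 = 18 + p)
H = 39 (H = 3*13 = 39)
(D(18) + H)*V = ((18 + 18) + 39)*1346 = (36 + 39)*1346 = 75*1346 = 100950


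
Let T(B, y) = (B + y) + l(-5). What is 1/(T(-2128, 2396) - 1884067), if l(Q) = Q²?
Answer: -1/1883774 ≈ -5.3085e-7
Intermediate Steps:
T(B, y) = 25 + B + y (T(B, y) = (B + y) + (-5)² = (B + y) + 25 = 25 + B + y)
1/(T(-2128, 2396) - 1884067) = 1/((25 - 2128 + 2396) - 1884067) = 1/(293 - 1884067) = 1/(-1883774) = -1/1883774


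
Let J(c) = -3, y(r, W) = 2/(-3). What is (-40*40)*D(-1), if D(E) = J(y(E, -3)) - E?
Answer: 3200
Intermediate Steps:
y(r, W) = -⅔ (y(r, W) = 2*(-⅓) = -⅔)
D(E) = -3 - E
(-40*40)*D(-1) = (-40*40)*(-3 - 1*(-1)) = -1600*(-3 + 1) = -1600*(-2) = 3200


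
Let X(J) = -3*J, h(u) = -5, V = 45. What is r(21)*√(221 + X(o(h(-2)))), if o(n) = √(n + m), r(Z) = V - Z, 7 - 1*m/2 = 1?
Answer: 24*√(221 - 3*√7) ≈ 350.32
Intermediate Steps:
m = 12 (m = 14 - 2*1 = 14 - 2 = 12)
r(Z) = 45 - Z
o(n) = √(12 + n) (o(n) = √(n + 12) = √(12 + n))
r(21)*√(221 + X(o(h(-2)))) = (45 - 1*21)*√(221 - 3*√(12 - 5)) = (45 - 21)*√(221 - 3*√7) = 24*√(221 - 3*√7)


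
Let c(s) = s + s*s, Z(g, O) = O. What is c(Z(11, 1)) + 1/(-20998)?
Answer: 41995/20998 ≈ 2.0000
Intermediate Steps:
c(s) = s + s²
c(Z(11, 1)) + 1/(-20998) = 1*(1 + 1) + 1/(-20998) = 1*2 - 1/20998 = 2 - 1/20998 = 41995/20998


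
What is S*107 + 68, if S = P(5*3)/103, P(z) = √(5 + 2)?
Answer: 68 + 107*√7/103 ≈ 70.749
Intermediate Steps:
P(z) = √7
S = √7/103 ≈ 0.025687
S*107 + 68 = (√7/103)*107 + 68 = 107*√7/103 + 68 = 68 + 107*√7/103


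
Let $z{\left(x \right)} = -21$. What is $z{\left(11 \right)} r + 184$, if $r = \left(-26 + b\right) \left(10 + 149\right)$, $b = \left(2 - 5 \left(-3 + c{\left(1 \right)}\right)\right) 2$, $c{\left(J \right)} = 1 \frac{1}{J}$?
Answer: $6862$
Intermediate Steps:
$c{\left(J \right)} = \frac{1}{J}$
$b = 24$ ($b = \left(2 - 5 \left(-3 + 1^{-1}\right)\right) 2 = \left(2 - 5 \left(-3 + 1\right)\right) 2 = \left(2 - -10\right) 2 = \left(2 + 10\right) 2 = 12 \cdot 2 = 24$)
$r = -318$ ($r = \left(-26 + 24\right) \left(10 + 149\right) = \left(-2\right) 159 = -318$)
$z{\left(11 \right)} r + 184 = \left(-21\right) \left(-318\right) + 184 = 6678 + 184 = 6862$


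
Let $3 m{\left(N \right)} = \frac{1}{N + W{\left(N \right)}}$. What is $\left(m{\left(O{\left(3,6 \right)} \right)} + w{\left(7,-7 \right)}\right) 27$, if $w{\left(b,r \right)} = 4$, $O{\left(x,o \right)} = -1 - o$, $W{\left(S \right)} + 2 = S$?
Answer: $\frac{1719}{16} \approx 107.44$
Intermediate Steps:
$W{\left(S \right)} = -2 + S$
$m{\left(N \right)} = \frac{1}{3 \left(-2 + 2 N\right)}$ ($m{\left(N \right)} = \frac{1}{3 \left(N + \left(-2 + N\right)\right)} = \frac{1}{3 \left(-2 + 2 N\right)}$)
$\left(m{\left(O{\left(3,6 \right)} \right)} + w{\left(7,-7 \right)}\right) 27 = \left(\frac{1}{6 \left(-1 - 7\right)} + 4\right) 27 = \left(\frac{1}{6 \left(-8\right)} + 4\right) 27 = \left(\frac{1}{6} \left(- \frac{1}{8}\right) + 4\right) 27 = \left(- \frac{1}{48} + 4\right) 27 = \frac{191}{48} \cdot 27 = \frac{1719}{16}$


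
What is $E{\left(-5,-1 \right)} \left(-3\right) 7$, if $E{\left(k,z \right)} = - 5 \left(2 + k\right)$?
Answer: $-315$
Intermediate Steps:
$E{\left(k,z \right)} = -10 - 5 k$
$E{\left(-5,-1 \right)} \left(-3\right) 7 = \left(-10 - -25\right) \left(-3\right) 7 = \left(-10 + 25\right) \left(-3\right) 7 = 15 \left(-3\right) 7 = \left(-45\right) 7 = -315$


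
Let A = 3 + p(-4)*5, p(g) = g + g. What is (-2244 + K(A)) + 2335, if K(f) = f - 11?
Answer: 43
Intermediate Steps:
p(g) = 2*g
A = -37 (A = 3 + (2*(-4))*5 = 3 - 8*5 = 3 - 40 = -37)
K(f) = -11 + f
(-2244 + K(A)) + 2335 = (-2244 + (-11 - 37)) + 2335 = (-2244 - 48) + 2335 = -2292 + 2335 = 43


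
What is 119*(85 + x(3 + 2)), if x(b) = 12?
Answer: 11543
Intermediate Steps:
119*(85 + x(3 + 2)) = 119*(85 + 12) = 119*97 = 11543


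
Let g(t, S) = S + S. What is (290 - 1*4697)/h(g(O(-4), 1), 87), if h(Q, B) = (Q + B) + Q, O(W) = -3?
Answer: -339/7 ≈ -48.429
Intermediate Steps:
g(t, S) = 2*S
h(Q, B) = B + 2*Q (h(Q, B) = (B + Q) + Q = B + 2*Q)
(290 - 1*4697)/h(g(O(-4), 1), 87) = (290 - 1*4697)/(87 + 2*(2*1)) = (290 - 4697)/(87 + 2*2) = -4407/(87 + 4) = -4407/91 = -4407*1/91 = -339/7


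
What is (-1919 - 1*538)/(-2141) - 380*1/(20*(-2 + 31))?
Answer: 30574/62089 ≈ 0.49242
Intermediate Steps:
(-1919 - 1*538)/(-2141) - 380*1/(20*(-2 + 31)) = (-1919 - 538)*(-1/2141) - 380/(20*29) = -2457*(-1/2141) - 380/580 = 2457/2141 - 380*1/580 = 2457/2141 - 19/29 = 30574/62089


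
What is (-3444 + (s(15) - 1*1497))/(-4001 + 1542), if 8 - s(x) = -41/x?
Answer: 73954/36885 ≈ 2.0050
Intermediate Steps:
s(x) = 8 + 41/x (s(x) = 8 - (-41)/x = 8 + 41/x)
(-3444 + (s(15) - 1*1497))/(-4001 + 1542) = (-3444 + ((8 + 41/15) - 1*1497))/(-4001 + 1542) = (-3444 + ((8 + 41*(1/15)) - 1497))/(-2459) = (-3444 + ((8 + 41/15) - 1497))*(-1/2459) = (-3444 + (161/15 - 1497))*(-1/2459) = (-3444 - 22294/15)*(-1/2459) = -73954/15*(-1/2459) = 73954/36885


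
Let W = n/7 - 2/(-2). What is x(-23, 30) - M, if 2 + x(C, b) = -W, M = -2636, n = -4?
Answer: 18435/7 ≈ 2633.6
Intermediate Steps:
W = 3/7 (W = -4/7 - 2/(-2) = -4*⅐ - 2*(-½) = -4/7 + 1 = 3/7 ≈ 0.42857)
x(C, b) = -17/7 (x(C, b) = -2 - 1*3/7 = -2 - 3/7 = -17/7)
x(-23, 30) - M = -17/7 - 1*(-2636) = -17/7 + 2636 = 18435/7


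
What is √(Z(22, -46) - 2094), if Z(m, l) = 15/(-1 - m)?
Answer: 3*I*√123119/23 ≈ 45.767*I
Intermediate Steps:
√(Z(22, -46) - 2094) = √(-15/(1 + 22) - 2094) = √(-15/23 - 2094) = √(-48177/23) = 3*I*√123119/23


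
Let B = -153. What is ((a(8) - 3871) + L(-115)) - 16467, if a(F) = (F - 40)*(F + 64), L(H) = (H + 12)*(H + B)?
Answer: 4962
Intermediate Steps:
L(H) = (-153 + H)*(12 + H) (L(H) = (H + 12)*(H - 153) = (12 + H)*(-153 + H) = (-153 + H)*(12 + H))
a(F) = (-40 + F)*(64 + F)
((a(8) - 3871) + L(-115)) - 16467 = (((-2560 + 8**2 + 24*8) - 3871) + (-1836 + (-115)**2 - 141*(-115))) - 16467 = (((-2560 + 64 + 192) - 3871) + (-1836 + 13225 + 16215)) - 16467 = ((-2304 - 3871) + 27604) - 16467 = (-6175 + 27604) - 16467 = 21429 - 16467 = 4962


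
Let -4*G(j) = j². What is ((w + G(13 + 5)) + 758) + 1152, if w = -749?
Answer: 1080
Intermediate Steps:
G(j) = -j²/4
((w + G(13 + 5)) + 758) + 1152 = ((-749 - (13 + 5)²/4) + 758) + 1152 = ((-749 - ¼*18²) + 758) + 1152 = ((-749 - ¼*324) + 758) + 1152 = ((-749 - 81) + 758) + 1152 = (-830 + 758) + 1152 = -72 + 1152 = 1080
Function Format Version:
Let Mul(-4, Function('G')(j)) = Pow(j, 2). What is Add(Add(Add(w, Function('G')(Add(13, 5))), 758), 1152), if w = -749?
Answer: 1080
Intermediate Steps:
Function('G')(j) = Mul(Rational(-1, 4), Pow(j, 2))
Add(Add(Add(w, Function('G')(Add(13, 5))), 758), 1152) = Add(Add(Add(-749, Mul(Rational(-1, 4), Pow(Add(13, 5), 2))), 758), 1152) = Add(Add(Add(-749, Mul(Rational(-1, 4), Pow(18, 2))), 758), 1152) = Add(Add(Add(-749, Mul(Rational(-1, 4), 324)), 758), 1152) = Add(Add(Add(-749, -81), 758), 1152) = Add(Add(-830, 758), 1152) = Add(-72, 1152) = 1080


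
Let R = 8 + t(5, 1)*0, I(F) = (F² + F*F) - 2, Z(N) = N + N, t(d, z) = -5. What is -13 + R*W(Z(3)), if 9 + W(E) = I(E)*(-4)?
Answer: -2325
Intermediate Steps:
Z(N) = 2*N
I(F) = -2 + 2*F² (I(F) = (F² + F²) - 2 = 2*F² - 2 = -2 + 2*F²)
R = 8 (R = 8 - 5*0 = 8 + 0 = 8)
W(E) = -1 - 8*E² (W(E) = -9 + (-2 + 2*E²)*(-4) = -9 + (8 - 8*E²) = -1 - 8*E²)
-13 + R*W(Z(3)) = -13 + 8*(-1 - 8*(2*3)²) = -13 + 8*(-1 - 8*6²) = -13 + 8*(-1 - 8*36) = -13 + 8*(-1 - 288) = -13 + 8*(-289) = -13 - 2312 = -2325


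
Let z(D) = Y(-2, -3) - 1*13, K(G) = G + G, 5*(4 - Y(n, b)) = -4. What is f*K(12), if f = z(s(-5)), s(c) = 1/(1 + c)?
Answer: -984/5 ≈ -196.80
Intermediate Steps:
Y(n, b) = 24/5 (Y(n, b) = 4 - 1/5*(-4) = 4 + 4/5 = 24/5)
K(G) = 2*G
z(D) = -41/5 (z(D) = 24/5 - 1*13 = 24/5 - 13 = -41/5)
f = -41/5 ≈ -8.2000
f*K(12) = -82*12/5 = -41/5*24 = -984/5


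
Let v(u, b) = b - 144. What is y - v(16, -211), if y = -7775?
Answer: -7420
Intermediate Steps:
v(u, b) = -144 + b
y - v(16, -211) = -7775 - (-144 - 211) = -7775 - 1*(-355) = -7775 + 355 = -7420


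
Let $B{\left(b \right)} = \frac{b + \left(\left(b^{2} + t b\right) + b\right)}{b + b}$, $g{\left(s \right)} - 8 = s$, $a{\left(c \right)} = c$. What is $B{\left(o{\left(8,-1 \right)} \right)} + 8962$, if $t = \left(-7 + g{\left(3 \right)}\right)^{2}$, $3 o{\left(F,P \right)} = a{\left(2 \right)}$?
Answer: $\frac{26914}{3} \approx 8971.3$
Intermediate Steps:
$g{\left(s \right)} = 8 + s$
$o{\left(F,P \right)} = \frac{2}{3}$ ($o{\left(F,P \right)} = \frac{1}{3} \cdot 2 = \frac{2}{3}$)
$t = 16$ ($t = \left(-7 + \left(8 + 3\right)\right)^{2} = \left(-7 + 11\right)^{2} = 4^{2} = 16$)
$B{\left(b \right)} = \frac{b^{2} + 18 b}{2 b}$ ($B{\left(b \right)} = \frac{b + \left(\left(b^{2} + 16 b\right) + b\right)}{b + b} = \frac{b + \left(b^{2} + 17 b\right)}{2 b} = \left(b^{2} + 18 b\right) \frac{1}{2 b} = \frac{b^{2} + 18 b}{2 b}$)
$B{\left(o{\left(8,-1 \right)} \right)} + 8962 = \left(9 + \frac{1}{2} \cdot \frac{2}{3}\right) + 8962 = \left(9 + \frac{1}{3}\right) + 8962 = \frac{28}{3} + 8962 = \frac{26914}{3}$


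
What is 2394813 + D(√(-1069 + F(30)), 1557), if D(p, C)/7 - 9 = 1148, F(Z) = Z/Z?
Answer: 2402912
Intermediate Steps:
F(Z) = 1
D(p, C) = 8099 (D(p, C) = 63 + 7*1148 = 63 + 8036 = 8099)
2394813 + D(√(-1069 + F(30)), 1557) = 2394813 + 8099 = 2402912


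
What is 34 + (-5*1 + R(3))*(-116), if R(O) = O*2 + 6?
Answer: -778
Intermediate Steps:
R(O) = 6 + 2*O (R(O) = 2*O + 6 = 6 + 2*O)
34 + (-5*1 + R(3))*(-116) = 34 + (-5*1 + (6 + 2*3))*(-116) = 34 + (-5 + (6 + 6))*(-116) = 34 + (-5 + 12)*(-116) = 34 + 7*(-116) = 34 - 812 = -778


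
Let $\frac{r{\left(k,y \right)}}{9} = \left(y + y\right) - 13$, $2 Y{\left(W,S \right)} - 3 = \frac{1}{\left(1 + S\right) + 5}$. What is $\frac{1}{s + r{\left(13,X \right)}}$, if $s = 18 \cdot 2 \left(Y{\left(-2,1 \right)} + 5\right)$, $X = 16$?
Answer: $\frac{7}{2853} \approx 0.0024536$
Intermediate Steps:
$Y{\left(W,S \right)} = \frac{3}{2} + \frac{1}{2 \left(6 + S\right)}$ ($Y{\left(W,S \right)} = \frac{3}{2} + \frac{1}{2 \left(\left(1 + S\right) + 5\right)} = \frac{3}{2} + \frac{1}{2 \left(6 + S\right)}$)
$r{\left(k,y \right)} = -117 + 18 y$ ($r{\left(k,y \right)} = 9 \left(\left(y + y\right) - 13\right) = 9 \left(2 y - 13\right) = 9 \left(-13 + 2 y\right) = -117 + 18 y$)
$s = \frac{1656}{7}$ ($s = 18 \cdot 2 \left(\frac{19 + 3 \cdot 1}{2 \left(6 + 1\right)} + 5\right) = 18 \cdot 2 \left(\frac{19 + 3}{2 \cdot 7} + 5\right) = 18 \cdot 2 \left(\frac{1}{2} \cdot \frac{1}{7} \cdot 22 + 5\right) = 18 \cdot 2 \left(\frac{11}{7} + 5\right) = 18 \cdot 2 \cdot \frac{46}{7} = 18 \cdot \frac{92}{7} = \frac{1656}{7} \approx 236.57$)
$\frac{1}{s + r{\left(13,X \right)}} = \frac{1}{\frac{1656}{7} + \left(-117 + 18 \cdot 16\right)} = \frac{1}{\frac{1656}{7} + \left(-117 + 288\right)} = \frac{1}{\frac{1656}{7} + 171} = \frac{1}{\frac{2853}{7}} = \frac{7}{2853}$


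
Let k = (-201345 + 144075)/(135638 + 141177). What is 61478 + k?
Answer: 3403595060/55363 ≈ 61478.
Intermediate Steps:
k = -11454/55363 (k = -57270/276815 = -57270*1/276815 = -11454/55363 ≈ -0.20689)
61478 + k = 61478 - 11454/55363 = 3403595060/55363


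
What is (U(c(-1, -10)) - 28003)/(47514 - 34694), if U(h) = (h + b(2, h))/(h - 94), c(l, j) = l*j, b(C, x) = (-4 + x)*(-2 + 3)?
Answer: -588067/269220 ≈ -2.1843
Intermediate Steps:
b(C, x) = -4 + x (b(C, x) = (-4 + x)*1 = -4 + x)
c(l, j) = j*l
U(h) = (-4 + 2*h)/(-94 + h) (U(h) = (h + (-4 + h))/(h - 94) = (-4 + 2*h)/(-94 + h))
(U(c(-1, -10)) - 28003)/(47514 - 34694) = (2*(-2 - 10*(-1))/(-94 - 10*(-1)) - 28003)/(47514 - 34694) = (2*(-2 + 10)/(-94 + 10) - 28003)/12820 = (2*8/(-84) - 28003)*(1/12820) = (2*(-1/84)*8 - 28003)*(1/12820) = (-4/21 - 28003)*(1/12820) = -588067/21*1/12820 = -588067/269220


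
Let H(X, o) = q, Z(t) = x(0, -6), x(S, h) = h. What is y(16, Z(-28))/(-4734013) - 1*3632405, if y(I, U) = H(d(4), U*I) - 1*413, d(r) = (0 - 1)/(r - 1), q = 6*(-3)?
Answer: -17195852490834/4734013 ≈ -3.6324e+6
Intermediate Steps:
Z(t) = -6
q = -18
d(r) = -1/(-1 + r)
H(X, o) = -18
y(I, U) = -431 (y(I, U) = -18 - 1*413 = -18 - 413 = -431)
y(16, Z(-28))/(-4734013) - 1*3632405 = -431/(-4734013) - 1*3632405 = -431*(-1/4734013) - 3632405 = 431/4734013 - 3632405 = -17195852490834/4734013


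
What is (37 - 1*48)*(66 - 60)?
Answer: -66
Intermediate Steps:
(37 - 1*48)*(66 - 60) = (37 - 48)*6 = -11*6 = -66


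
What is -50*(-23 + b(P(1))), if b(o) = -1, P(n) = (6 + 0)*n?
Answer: 1200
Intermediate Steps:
P(n) = 6*n
-50*(-23 + b(P(1))) = -50*(-23 - 1) = -50*(-24) = 1200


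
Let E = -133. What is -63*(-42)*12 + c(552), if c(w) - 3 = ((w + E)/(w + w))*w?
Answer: 63929/2 ≈ 31965.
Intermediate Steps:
c(w) = -127/2 + w/2 (c(w) = 3 + ((w - 133)/(w + w))*w = 3 + ((-133 + w)/((2*w)))*w = 3 + ((-133 + w)*(1/(2*w)))*w = 3 + ((-133 + w)/(2*w))*w = 3 + (-133/2 + w/2) = -127/2 + w/2)
-63*(-42)*12 + c(552) = -63*(-42)*12 + (-127/2 + (½)*552) = 2646*12 + (-127/2 + 276) = 31752 + 425/2 = 63929/2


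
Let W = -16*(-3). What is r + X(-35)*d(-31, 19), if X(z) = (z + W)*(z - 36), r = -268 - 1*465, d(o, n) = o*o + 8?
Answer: -895120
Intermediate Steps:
d(o, n) = 8 + o² (d(o, n) = o² + 8 = 8 + o²)
r = -733 (r = -268 - 465 = -733)
W = 48
X(z) = (-36 + z)*(48 + z) (X(z) = (z + 48)*(z - 36) = (48 + z)*(-36 + z) = (-36 + z)*(48 + z))
r + X(-35)*d(-31, 19) = -733 + (-1728 + (-35)² + 12*(-35))*(8 + (-31)²) = -733 + (-1728 + 1225 - 420)*(8 + 961) = -733 - 923*969 = -733 - 894387 = -895120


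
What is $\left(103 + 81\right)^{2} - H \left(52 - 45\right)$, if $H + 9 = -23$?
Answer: $34080$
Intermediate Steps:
$H = -32$ ($H = -9 - 23 = -32$)
$\left(103 + 81\right)^{2} - H \left(52 - 45\right) = \left(103 + 81\right)^{2} - - 32 \left(52 - 45\right) = 184^{2} - \left(-32\right) 7 = 33856 - -224 = 33856 + 224 = 34080$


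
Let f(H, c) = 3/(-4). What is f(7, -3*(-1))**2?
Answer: 9/16 ≈ 0.56250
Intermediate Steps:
f(H, c) = -3/4 (f(H, c) = 3*(-1/4) = -3/4)
f(7, -3*(-1))**2 = (-3/4)**2 = 9/16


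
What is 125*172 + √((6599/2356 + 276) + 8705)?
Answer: 21500 + √12466676815/1178 ≈ 21595.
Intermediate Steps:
125*172 + √((6599/2356 + 276) + 8705) = 21500 + √((6599*(1/2356) + 276) + 8705) = 21500 + √((6599/2356 + 276) + 8705) = 21500 + √(656855/2356 + 8705) = 21500 + √(21165835/2356) = 21500 + √12466676815/1178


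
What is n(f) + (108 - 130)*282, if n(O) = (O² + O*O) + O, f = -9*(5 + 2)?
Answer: 1671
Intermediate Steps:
f = -63 (f = -9*7 = -63)
n(O) = O + 2*O² (n(O) = (O² + O²) + O = 2*O² + O = O + 2*O²)
n(f) + (108 - 130)*282 = -63*(1 + 2*(-63)) + (108 - 130)*282 = -63*(1 - 126) - 22*282 = -63*(-125) - 6204 = 7875 - 6204 = 1671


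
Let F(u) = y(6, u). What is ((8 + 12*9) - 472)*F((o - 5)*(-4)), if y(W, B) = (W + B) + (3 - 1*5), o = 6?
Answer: 0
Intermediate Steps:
y(W, B) = -2 + B + W (y(W, B) = (B + W) + (3 - 5) = (B + W) - 2 = -2 + B + W)
F(u) = 4 + u (F(u) = -2 + u + 6 = 4 + u)
((8 + 12*9) - 472)*F((o - 5)*(-4)) = ((8 + 12*9) - 472)*(4 + (6 - 5)*(-4)) = ((8 + 108) - 472)*(4 + 1*(-4)) = (116 - 472)*(4 - 4) = -356*0 = 0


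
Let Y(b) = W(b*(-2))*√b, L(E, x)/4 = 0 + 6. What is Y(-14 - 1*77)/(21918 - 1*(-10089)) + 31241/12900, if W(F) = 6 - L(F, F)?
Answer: 31241/12900 - 6*I*√91/10669 ≈ 2.4218 - 0.0053647*I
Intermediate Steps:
L(E, x) = 24 (L(E, x) = 4*(0 + 6) = 4*6 = 24)
W(F) = -18 (W(F) = 6 - 1*24 = 6 - 24 = -18)
Y(b) = -18*√b
Y(-14 - 1*77)/(21918 - 1*(-10089)) + 31241/12900 = (-18*√(-14 - 1*77))/(21918 - 1*(-10089)) + 31241/12900 = (-18*√(-14 - 77))/(21918 + 10089) + 31241*(1/12900) = -18*I*√91/32007 + 31241/12900 = -18*I*√91*(1/32007) + 31241/12900 = -6*I*√91/10669 + 31241/12900 = 31241/12900 - 6*I*√91/10669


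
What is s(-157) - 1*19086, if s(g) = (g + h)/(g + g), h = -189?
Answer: -2996329/157 ≈ -19085.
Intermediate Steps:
s(g) = (-189 + g)/(2*g) (s(g) = (g - 189)/(g + g) = (-189 + g)/((2*g)) = (-189 + g)*(1/(2*g)) = (-189 + g)/(2*g))
s(-157) - 1*19086 = (1/2)*(-189 - 157)/(-157) - 1*19086 = (1/2)*(-1/157)*(-346) - 19086 = 173/157 - 19086 = -2996329/157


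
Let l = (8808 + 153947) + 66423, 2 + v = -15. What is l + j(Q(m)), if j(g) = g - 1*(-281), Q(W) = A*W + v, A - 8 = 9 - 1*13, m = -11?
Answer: 229398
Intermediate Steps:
A = 4 (A = 8 + (9 - 1*13) = 8 + (9 - 13) = 8 - 4 = 4)
v = -17 (v = -2 - 15 = -17)
Q(W) = -17 + 4*W (Q(W) = 4*W - 17 = -17 + 4*W)
j(g) = 281 + g (j(g) = g + 281 = 281 + g)
l = 229178 (l = 162755 + 66423 = 229178)
l + j(Q(m)) = 229178 + (281 + (-17 + 4*(-11))) = 229178 + (281 + (-17 - 44)) = 229178 + (281 - 61) = 229178 + 220 = 229398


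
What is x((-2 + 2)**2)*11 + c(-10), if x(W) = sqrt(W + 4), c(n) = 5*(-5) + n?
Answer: -13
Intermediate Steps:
c(n) = -25 + n
x(W) = sqrt(4 + W)
x((-2 + 2)**2)*11 + c(-10) = sqrt(4 + (-2 + 2)**2)*11 + (-25 - 10) = sqrt(4 + 0**2)*11 - 35 = sqrt(4 + 0)*11 - 35 = sqrt(4)*11 - 35 = 2*11 - 35 = 22 - 35 = -13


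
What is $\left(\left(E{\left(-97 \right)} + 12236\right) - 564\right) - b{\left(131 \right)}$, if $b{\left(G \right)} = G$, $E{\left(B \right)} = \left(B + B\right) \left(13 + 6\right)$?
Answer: $7855$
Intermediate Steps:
$E{\left(B \right)} = 38 B$ ($E{\left(B \right)} = 2 B 19 = 38 B$)
$\left(\left(E{\left(-97 \right)} + 12236\right) - 564\right) - b{\left(131 \right)} = \left(\left(38 \left(-97\right) + 12236\right) - 564\right) - 131 = \left(\left(-3686 + 12236\right) - 564\right) - 131 = \left(8550 - 564\right) - 131 = 7986 - 131 = 7855$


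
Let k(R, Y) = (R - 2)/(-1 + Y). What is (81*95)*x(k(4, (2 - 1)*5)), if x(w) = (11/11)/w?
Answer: 15390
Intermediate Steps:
k(R, Y) = (-2 + R)/(-1 + Y)
x(w) = 1/w (x(w) = (11*(1/11))/w = 1/w)
(81*95)*x(k(4, (2 - 1)*5)) = (81*95)/(((-2 + 4)/(-1 + (2 - 1)*5))) = 7695/((2/(-1 + 1*5))) = 7695/((2/(-1 + 5))) = 7695/((2/4)) = 7695/(((¼)*2)) = 7695/(½) = 7695*2 = 15390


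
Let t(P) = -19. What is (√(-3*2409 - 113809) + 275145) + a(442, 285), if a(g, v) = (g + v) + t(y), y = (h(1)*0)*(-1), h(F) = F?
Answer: 275853 + 2*I*√30259 ≈ 2.7585e+5 + 347.9*I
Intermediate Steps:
y = 0 (y = (1*0)*(-1) = 0*(-1) = 0)
a(g, v) = -19 + g + v (a(g, v) = (g + v) - 19 = -19 + g + v)
(√(-3*2409 - 113809) + 275145) + a(442, 285) = (√(-3*2409 - 113809) + 275145) + (-19 + 442 + 285) = (√(-7227 - 113809) + 275145) + 708 = (√(-121036) + 275145) + 708 = (2*I*√30259 + 275145) + 708 = (275145 + 2*I*√30259) + 708 = 275853 + 2*I*√30259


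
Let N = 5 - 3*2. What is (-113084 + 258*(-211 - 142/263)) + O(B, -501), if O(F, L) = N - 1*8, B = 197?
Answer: -44097289/263 ≈ -1.6767e+5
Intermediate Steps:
N = -1 (N = 5 - 6 = -1)
O(F, L) = -9 (O(F, L) = -1 - 1*8 = -1 - 8 = -9)
(-113084 + 258*(-211 - 142/263)) + O(B, -501) = (-113084 + 258*(-211 - 142/263)) - 9 = (-113084 + 258*(-55635/263)) - 9 = (-113084 - 14353830/263) - 9 = -44094922/263 - 9 = -44097289/263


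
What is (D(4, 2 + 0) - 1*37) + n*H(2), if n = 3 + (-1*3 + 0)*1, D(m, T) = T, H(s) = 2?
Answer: -35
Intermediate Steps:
n = 0 (n = 3 + (-3 + 0)*1 = 3 - 3*1 = 3 - 3 = 0)
(D(4, 2 + 0) - 1*37) + n*H(2) = ((2 + 0) - 1*37) + 0*2 = (2 - 37) + 0 = -35 + 0 = -35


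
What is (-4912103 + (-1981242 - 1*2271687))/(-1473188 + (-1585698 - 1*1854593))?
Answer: 9165032/4913479 ≈ 1.8653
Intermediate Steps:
(-4912103 + (-1981242 - 1*2271687))/(-1473188 + (-1585698 - 1*1854593)) = (-4912103 + (-1981242 - 2271687))/(-1473188 + (-1585698 - 1854593)) = (-4912103 - 4252929)/(-1473188 - 3440291) = -9165032/(-4913479) = -9165032*(-1/4913479) = 9165032/4913479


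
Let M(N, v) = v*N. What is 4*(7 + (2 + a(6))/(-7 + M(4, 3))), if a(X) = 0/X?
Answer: 148/5 ≈ 29.600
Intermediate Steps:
M(N, v) = N*v
a(X) = 0
4*(7 + (2 + a(6))/(-7 + M(4, 3))) = 4*(7 + (2 + 0)/(-7 + 4*3)) = 4*(7 + 2/(-7 + 12)) = 4*(7 + 2/5) = 4*(7 + 2*(⅕)) = 4*(7 + ⅖) = 4*(37/5) = 148/5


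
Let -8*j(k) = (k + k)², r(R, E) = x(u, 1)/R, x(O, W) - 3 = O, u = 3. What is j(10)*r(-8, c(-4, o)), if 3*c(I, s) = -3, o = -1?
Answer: 75/2 ≈ 37.500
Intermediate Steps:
c(I, s) = -1 (c(I, s) = (⅓)*(-3) = -1)
x(O, W) = 3 + O
r(R, E) = 6/R (r(R, E) = (3 + 3)/R = 6/R)
j(k) = -k²/2 (j(k) = -(k + k)²/8 = -4*k²/8 = -k²/2)
j(10)*r(-8, c(-4, o)) = (-½*10²)*(6/(-8)) = (-½*100)*(6*(-⅛)) = -50*(-¾) = 75/2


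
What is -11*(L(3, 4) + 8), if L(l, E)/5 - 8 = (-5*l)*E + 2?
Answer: 2662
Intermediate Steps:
L(l, E) = 50 - 25*E*l (L(l, E) = 40 + 5*((-5*l)*E + 2) = 40 + 5*(-5*E*l + 2) = 40 + 5*(2 - 5*E*l) = 40 + (10 - 25*E*l) = 50 - 25*E*l)
-11*(L(3, 4) + 8) = -11*((50 - 25*4*3) + 8) = -11*((50 - 300) + 8) = -11*(-250 + 8) = -11*(-242) = 2662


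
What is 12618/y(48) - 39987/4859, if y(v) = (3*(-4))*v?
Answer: -4685743/155488 ≈ -30.136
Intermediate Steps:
y(v) = -12*v
12618/y(48) - 39987/4859 = 12618/((-12*48)) - 39987/4859 = 12618/(-576) - 39987*1/4859 = 12618*(-1/576) - 39987/4859 = -701/32 - 39987/4859 = -4685743/155488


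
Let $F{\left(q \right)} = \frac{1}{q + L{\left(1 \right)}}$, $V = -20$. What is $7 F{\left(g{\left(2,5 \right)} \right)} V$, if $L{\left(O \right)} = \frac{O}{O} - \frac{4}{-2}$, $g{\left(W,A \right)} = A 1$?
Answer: $- \frac{35}{2} \approx -17.5$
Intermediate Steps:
$g{\left(W,A \right)} = A$
$L{\left(O \right)} = 3$ ($L{\left(O \right)} = 1 - -2 = 1 + 2 = 3$)
$F{\left(q \right)} = \frac{1}{3 + q}$ ($F{\left(q \right)} = \frac{1}{q + 3} = \frac{1}{3 + q}$)
$7 F{\left(g{\left(2,5 \right)} \right)} V = \frac{7}{3 + 5} \left(-20\right) = \frac{7}{8} \left(-20\right) = - \frac{35}{2}$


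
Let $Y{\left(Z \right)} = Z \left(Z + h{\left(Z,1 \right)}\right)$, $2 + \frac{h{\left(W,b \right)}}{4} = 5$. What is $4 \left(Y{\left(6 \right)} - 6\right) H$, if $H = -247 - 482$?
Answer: $-297432$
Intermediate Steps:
$h{\left(W,b \right)} = 12$ ($h{\left(W,b \right)} = -8 + 4 \cdot 5 = -8 + 20 = 12$)
$H = -729$ ($H = -247 - 482 = -729$)
$Y{\left(Z \right)} = Z \left(12 + Z\right)$ ($Y{\left(Z \right)} = Z \left(Z + 12\right) = Z \left(12 + Z\right)$)
$4 \left(Y{\left(6 \right)} - 6\right) H = 4 \left(6 \left(12 + 6\right) - 6\right) \left(-729\right) = 4 \left(6 \cdot 18 - 6\right) \left(-729\right) = 4 \left(108 - 6\right) \left(-729\right) = 4 \cdot 102 \left(-729\right) = 408 \left(-729\right) = -297432$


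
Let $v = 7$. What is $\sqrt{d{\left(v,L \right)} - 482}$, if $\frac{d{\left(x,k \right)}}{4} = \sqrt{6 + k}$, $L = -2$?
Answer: $i \sqrt{474} \approx 21.772 i$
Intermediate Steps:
$d{\left(x,k \right)} = 4 \sqrt{6 + k}$
$\sqrt{d{\left(v,L \right)} - 482} = \sqrt{4 \sqrt{6 - 2} - 482} = \sqrt{4 \sqrt{4} - 482} = \sqrt{4 \cdot 2 - 482} = \sqrt{8 - 482} = \sqrt{-474} = i \sqrt{474}$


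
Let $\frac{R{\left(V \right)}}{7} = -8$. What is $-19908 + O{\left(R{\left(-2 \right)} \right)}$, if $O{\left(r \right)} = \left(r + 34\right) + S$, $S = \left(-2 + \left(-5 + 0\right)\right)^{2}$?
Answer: $-19881$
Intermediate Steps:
$R{\left(V \right)} = -56$ ($R{\left(V \right)} = 7 \left(-8\right) = -56$)
$S = 49$ ($S = \left(-2 - 5\right)^{2} = \left(-7\right)^{2} = 49$)
$O{\left(r \right)} = 83 + r$ ($O{\left(r \right)} = \left(r + 34\right) + 49 = \left(34 + r\right) + 49 = 83 + r$)
$-19908 + O{\left(R{\left(-2 \right)} \right)} = -19908 + \left(83 - 56\right) = -19908 + 27 = -19881$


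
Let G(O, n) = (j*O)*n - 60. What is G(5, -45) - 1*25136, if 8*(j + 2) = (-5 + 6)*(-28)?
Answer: -47917/2 ≈ -23959.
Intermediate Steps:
j = -11/2 (j = -2 + ((-5 + 6)*(-28))/8 = -2 + (1*(-28))/8 = -2 + (⅛)*(-28) = -2 - 7/2 = -11/2 ≈ -5.5000)
G(O, n) = -60 - 11*O*n/2 (G(O, n) = (-11*O/2)*n - 60 = -11*O*n/2 - 60 = -60 - 11*O*n/2)
G(5, -45) - 1*25136 = (-60 - 11/2*5*(-45)) - 1*25136 = (-60 + 2475/2) - 25136 = 2355/2 - 25136 = -47917/2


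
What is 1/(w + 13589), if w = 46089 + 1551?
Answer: 1/61229 ≈ 1.6332e-5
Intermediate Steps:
w = 47640
1/(w + 13589) = 1/(47640 + 13589) = 1/61229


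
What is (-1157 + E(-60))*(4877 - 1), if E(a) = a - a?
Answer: -5641532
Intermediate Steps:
E(a) = 0
(-1157 + E(-60))*(4877 - 1) = (-1157 + 0)*(4877 - 1) = -1157*4876 = -5641532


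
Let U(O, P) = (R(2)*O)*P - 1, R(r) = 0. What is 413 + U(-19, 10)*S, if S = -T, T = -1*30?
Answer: 383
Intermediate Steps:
T = -30
S = 30 (S = -1*(-30) = 30)
U(O, P) = -1 (U(O, P) = (0*O)*P - 1 = 0*P - 1 = 0 - 1 = -1)
413 + U(-19, 10)*S = 413 - 1*30 = 413 - 30 = 383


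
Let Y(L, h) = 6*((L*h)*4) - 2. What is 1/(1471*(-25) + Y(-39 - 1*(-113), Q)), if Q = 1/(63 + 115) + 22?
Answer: 89/205143 ≈ 0.00043384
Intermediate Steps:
Q = 3917/178 (Q = 1/178 + 22 = 3917/178 ≈ 22.006)
Y(L, h) = -2 + 24*L*h (Y(L, h) = 6*(4*L*h) - 2 = 24*L*h - 2 = -2 + 24*L*h)
1/(1471*(-25) + Y(-39 - 1*(-113), Q)) = 1/(1471*(-25) + (-2 + 24*(-39 - 1*(-113))*(3917/178))) = 1/(-36775 + (-2 + 24*(-39 + 113)*(3917/178))) = 1/(-36775 + (-2 + 24*74*(3917/178))) = 1/(-36775 + (-2 + 3478296/89)) = 1/(-36775 + 3478118/89) = 1/(205143/89) = 89/205143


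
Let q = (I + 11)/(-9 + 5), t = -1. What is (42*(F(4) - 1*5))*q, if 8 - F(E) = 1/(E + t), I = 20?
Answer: -868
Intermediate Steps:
F(E) = 8 - 1/(-1 + E) (F(E) = 8 - 1/(E - 1) = 8 - 1/(-1 + E))
q = -31/4 (q = (20 + 11)/(-9 + 5) = 31/(-4) = 31*(-1/4) = -31/4 ≈ -7.7500)
(42*(F(4) - 1*5))*q = (42*((-9 + 8*4)/(-1 + 4) - 1*5))*(-31/4) = (42*((-9 + 32)/3 - 5))*(-31/4) = (42*((1/3)*23 - 5))*(-31/4) = (42*(23/3 - 5))*(-31/4) = (42*(8/3))*(-31/4) = 112*(-31/4) = -868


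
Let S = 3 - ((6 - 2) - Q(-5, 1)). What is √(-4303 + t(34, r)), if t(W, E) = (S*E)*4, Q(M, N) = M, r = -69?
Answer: I*√2647 ≈ 51.449*I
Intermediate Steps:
S = -6 (S = 3 - ((6 - 2) - 1*(-5)) = 3 - (4 + 5) = 3 - 1*9 = 3 - 9 = -6)
t(W, E) = -24*E (t(W, E) = -6*E*4 = -24*E)
√(-4303 + t(34, r)) = √(-4303 - 24*(-69)) = √(-4303 + 1656) = √(-2647) = I*√2647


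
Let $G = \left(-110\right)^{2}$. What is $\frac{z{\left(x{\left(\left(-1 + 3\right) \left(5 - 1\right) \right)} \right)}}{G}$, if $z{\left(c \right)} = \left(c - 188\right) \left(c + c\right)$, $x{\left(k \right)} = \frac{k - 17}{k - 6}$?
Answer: $\frac{63}{440} \approx 0.14318$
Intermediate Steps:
$x{\left(k \right)} = \frac{-17 + k}{-6 + k}$
$z{\left(c \right)} = 2 c \left(-188 + c\right)$ ($z{\left(c \right)} = \left(-188 + c\right) 2 c = 2 c \left(-188 + c\right)$)
$G = 12100$
$\frac{z{\left(x{\left(\left(-1 + 3\right) \left(5 - 1\right) \right)} \right)}}{G} = \frac{2 \frac{-17 + \left(-1 + 3\right) \left(5 - 1\right)}{-6 + \left(-1 + 3\right) \left(5 - 1\right)} \left(-188 + \frac{-17 + \left(-1 + 3\right) \left(5 - 1\right)}{-6 + \left(-1 + 3\right) \left(5 - 1\right)}\right)}{12100} = 2 \frac{-17 + 2 \cdot 4}{-6 + 2 \cdot 4} \left(-188 + \frac{-17 + 2 \cdot 4}{-6 + 2 \cdot 4}\right) \frac{1}{12100} = 2 \frac{-17 + 8}{-6 + 8} \left(-188 + \frac{-17 + 8}{-6 + 8}\right) \frac{1}{12100} = 2 \cdot \frac{1}{2} \left(-9\right) \left(-188 + \frac{1}{2} \left(-9\right)\right) \frac{1}{12100} = 2 \left(- \frac{9}{2}\right) \left(-188 - \frac{9}{2}\right) \frac{1}{12100} = 2 \left(- \frac{9}{2}\right) \left(- \frac{385}{2}\right) \frac{1}{12100} = \frac{3465}{2} \cdot \frac{1}{12100} = \frac{63}{440}$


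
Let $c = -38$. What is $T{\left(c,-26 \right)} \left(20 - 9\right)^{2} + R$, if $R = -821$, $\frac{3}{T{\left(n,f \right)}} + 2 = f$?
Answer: $- \frac{23351}{28} \approx -833.96$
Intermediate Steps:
$T{\left(n,f \right)} = \frac{3}{-2 + f}$
$T{\left(c,-26 \right)} \left(20 - 9\right)^{2} + R = \frac{3}{-2 - 26} \left(20 - 9\right)^{2} - 821 = \frac{3}{-28} \cdot 11^{2} - 821 = 3 \left(- \frac{1}{28}\right) 121 - 821 = \left(- \frac{3}{28}\right) 121 - 821 = - \frac{363}{28} - 821 = - \frac{23351}{28}$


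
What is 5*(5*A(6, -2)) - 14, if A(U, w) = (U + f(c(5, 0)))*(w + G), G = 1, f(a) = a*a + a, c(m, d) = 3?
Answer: -464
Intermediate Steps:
f(a) = a + a² (f(a) = a² + a = a + a²)
A(U, w) = (1 + w)*(12 + U) (A(U, w) = (U + 3*(1 + 3))*(w + 1) = (U + 3*4)*(1 + w) = (U + 12)*(1 + w) = (12 + U)*(1 + w) = (1 + w)*(12 + U))
5*(5*A(6, -2)) - 14 = 5*(5*(12 + 6 + 12*(-2) + 6*(-2))) - 14 = 5*(5*(12 + 6 - 24 - 12)) - 14 = 5*(5*(-18)) - 14 = 5*(-90) - 14 = -450 - 14 = -464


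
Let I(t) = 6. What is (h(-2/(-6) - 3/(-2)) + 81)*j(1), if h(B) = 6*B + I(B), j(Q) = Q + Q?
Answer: 196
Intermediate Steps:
j(Q) = 2*Q
h(B) = 6 + 6*B (h(B) = 6*B + 6 = 6 + 6*B)
(h(-2/(-6) - 3/(-2)) + 81)*j(1) = ((6 + 6*(-2/(-6) - 3/(-2))) + 81)*(2*1) = ((6 + 6*(-2*(-⅙) - 3*(-½))) + 81)*2 = ((6 + 6*(⅓ + 3/2)) + 81)*2 = ((6 + 6*(11/6)) + 81)*2 = ((6 + 11) + 81)*2 = (17 + 81)*2 = 98*2 = 196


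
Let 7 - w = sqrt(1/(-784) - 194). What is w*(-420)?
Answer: -2940 + 165*I*sqrt(1257) ≈ -2940.0 + 5849.9*I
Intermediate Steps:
w = 7 - 11*I*sqrt(1257)/28 (w = 7 - sqrt(1/(-784) - 194) = 7 - sqrt(-1/784 - 194) = 7 - sqrt(-152097/784) = 7 - 11*I*sqrt(1257)/28 ≈ 7.0 - 13.928*I)
w*(-420) = (7 - 11*I*sqrt(1257)/28)*(-420) = -2940 + 165*I*sqrt(1257)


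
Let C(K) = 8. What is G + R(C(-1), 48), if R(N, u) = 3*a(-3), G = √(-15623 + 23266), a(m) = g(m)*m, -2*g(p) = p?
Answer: -27/2 + √7643 ≈ 73.924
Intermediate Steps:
g(p) = -p/2
a(m) = -m²/2 (a(m) = (-m/2)*m = -m²/2)
G = √7643 ≈ 87.424
R(N, u) = -27/2 (R(N, u) = 3*(-½*(-3)²) = 3*(-½*9) = 3*(-9/2) = -27/2)
G + R(C(-1), 48) = √7643 - 27/2 = -27/2 + √7643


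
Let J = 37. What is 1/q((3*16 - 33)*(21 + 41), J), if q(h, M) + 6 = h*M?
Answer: 1/34404 ≈ 2.9066e-5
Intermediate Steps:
q(h, M) = -6 + M*h (q(h, M) = -6 + h*M = -6 + M*h)
1/q((3*16 - 33)*(21 + 41), J) = 1/(-6 + 37*((3*16 - 33)*(21 + 41))) = 1/(-6 + 37*((48 - 33)*62)) = 1/(-6 + 37*(15*62)) = 1/(-6 + 37*930) = 1/(-6 + 34410) = 1/34404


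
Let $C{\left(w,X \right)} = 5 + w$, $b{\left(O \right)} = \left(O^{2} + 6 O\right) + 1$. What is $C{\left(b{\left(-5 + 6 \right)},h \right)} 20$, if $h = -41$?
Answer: $260$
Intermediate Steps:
$b{\left(O \right)} = 1 + O^{2} + 6 O$
$C{\left(b{\left(-5 + 6 \right)},h \right)} 20 = \left(5 + \left(1 + \left(-5 + 6\right)^{2} + 6 \left(-5 + 6\right)\right)\right) 20 = \left(5 + \left(1 + 1^{2} + 6 \cdot 1\right)\right) 20 = \left(5 + \left(1 + 1 + 6\right)\right) 20 = \left(5 + 8\right) 20 = 13 \cdot 20 = 260$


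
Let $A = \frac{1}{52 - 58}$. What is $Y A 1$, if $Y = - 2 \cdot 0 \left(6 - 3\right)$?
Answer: $0$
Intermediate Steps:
$A = - \frac{1}{6}$ ($A = \frac{1}{-6} = - \frac{1}{6} \approx -0.16667$)
$Y = 0$ ($Y = - 2 \cdot 0 \cdot 3 = \left(-2\right) 0 = 0$)
$Y A 1 = 0 \left(- \frac{1}{6}\right) 1 = 0 \cdot 1 = 0$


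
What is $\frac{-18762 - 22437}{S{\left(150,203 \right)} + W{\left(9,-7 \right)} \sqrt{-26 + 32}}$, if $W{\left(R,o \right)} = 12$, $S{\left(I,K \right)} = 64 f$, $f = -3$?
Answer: $\frac{27466}{125} + \frac{13733 \sqrt{6}}{1000} \approx 253.37$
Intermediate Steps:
$S{\left(I,K \right)} = -192$ ($S{\left(I,K \right)} = 64 \left(-3\right) = -192$)
$\frac{-18762 - 22437}{S{\left(150,203 \right)} + W{\left(9,-7 \right)} \sqrt{-26 + 32}} = \frac{-18762 - 22437}{-192 + 12 \sqrt{-26 + 32}} = - \frac{41199}{-192 + 12 \sqrt{6}}$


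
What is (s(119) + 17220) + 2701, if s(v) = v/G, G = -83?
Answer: 1653324/83 ≈ 19920.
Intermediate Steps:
s(v) = -v/83 (s(v) = v/(-83) = v*(-1/83) = -v/83)
(s(119) + 17220) + 2701 = (-1/83*119 + 17220) + 2701 = (-119/83 + 17220) + 2701 = 1429141/83 + 2701 = 1653324/83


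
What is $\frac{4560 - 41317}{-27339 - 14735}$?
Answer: $\frac{36757}{42074} \approx 0.87363$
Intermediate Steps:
$\frac{4560 - 41317}{-27339 - 14735} = - \frac{36757}{-42074} = \left(-36757\right) \left(- \frac{1}{42074}\right) = \frac{36757}{42074}$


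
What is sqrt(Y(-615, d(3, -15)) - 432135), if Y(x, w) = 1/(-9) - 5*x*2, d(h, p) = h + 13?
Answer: I*sqrt(3833866)/3 ≈ 652.68*I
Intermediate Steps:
d(h, p) = 13 + h
Y(x, w) = -1/9 - 10*x
sqrt(Y(-615, d(3, -15)) - 432135) = sqrt((-1/9 - 10*(-615)) - 432135) = sqrt((-1/9 + 6150) - 432135) = sqrt(55349/9 - 432135) = sqrt(-3833866/9) = I*sqrt(3833866)/3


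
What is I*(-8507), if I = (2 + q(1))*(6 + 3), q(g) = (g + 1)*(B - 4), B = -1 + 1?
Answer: 459378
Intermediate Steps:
B = 0
q(g) = -4 - 4*g (q(g) = (g + 1)*(0 - 4) = (1 + g)*(-4) = -4 - 4*g)
I = -54 (I = (2 + (-4 - 4*1))*(6 + 3) = (2 + (-4 - 4))*9 = (2 - 8)*9 = -6*9 = -54)
I*(-8507) = -54*(-8507) = 459378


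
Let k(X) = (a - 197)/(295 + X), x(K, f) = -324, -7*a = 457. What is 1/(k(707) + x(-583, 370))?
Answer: -1169/379062 ≈ -0.0030839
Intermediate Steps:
a = -457/7 (a = -1/7*457 = -457/7 ≈ -65.286)
k(X) = -1836/(7*(295 + X)) (k(X) = (-457/7 - 197)/(295 + X) = -1836/(7*(295 + X)))
1/(k(707) + x(-583, 370)) = 1/(-1836/(2065 + 7*707) - 324) = 1/(-1836/(2065 + 4949) - 324) = 1/(-1836/7014 - 324) = 1/(-1836*1/7014 - 324) = 1/(-306/1169 - 324) = 1/(-379062/1169) = -1169/379062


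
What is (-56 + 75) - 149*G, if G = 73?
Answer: -10858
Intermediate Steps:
(-56 + 75) - 149*G = (-56 + 75) - 149*73 = 19 - 10877 = -10858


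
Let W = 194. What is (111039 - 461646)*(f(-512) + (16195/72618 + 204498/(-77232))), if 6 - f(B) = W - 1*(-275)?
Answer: 1337998385106701/8199464 ≈ 1.6318e+8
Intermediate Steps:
f(B) = -463 (f(B) = 6 - (194 - 1*(-275)) = 6 - (194 + 275) = 6 - 1*469 = 6 - 469 = -463)
(111039 - 461646)*(f(-512) + (16195/72618 + 204498/(-77232))) = (111039 - 461646)*(-463 + (16195/72618 + 204498/(-77232))) = -350607*(-463 + (16195*(1/72618) + 204498*(-1/77232))) = -350607*(-463 + (16195/72618 - 34083/12872)) = -350607*(-463 - 1133288627/467369448) = -350607*(-217525343051/467369448) = 1337998385106701/8199464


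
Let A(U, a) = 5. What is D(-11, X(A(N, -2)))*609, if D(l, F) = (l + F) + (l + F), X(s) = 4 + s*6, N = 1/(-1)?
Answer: 28014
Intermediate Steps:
N = -1
X(s) = 4 + 6*s
D(l, F) = 2*F + 2*l (D(l, F) = (F + l) + (F + l) = 2*F + 2*l)
D(-11, X(A(N, -2)))*609 = (2*(4 + 6*5) + 2*(-11))*609 = (2*(4 + 30) - 22)*609 = (2*34 - 22)*609 = (68 - 22)*609 = 46*609 = 28014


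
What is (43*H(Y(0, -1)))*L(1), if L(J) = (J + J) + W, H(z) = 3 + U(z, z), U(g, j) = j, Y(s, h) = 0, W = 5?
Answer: 903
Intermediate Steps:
H(z) = 3 + z
L(J) = 5 + 2*J (L(J) = (J + J) + 5 = 2*J + 5 = 5 + 2*J)
(43*H(Y(0, -1)))*L(1) = (43*(3 + 0))*(5 + 2*1) = (43*3)*(5 + 2) = 129*7 = 903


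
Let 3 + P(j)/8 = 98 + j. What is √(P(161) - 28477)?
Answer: I*√26429 ≈ 162.57*I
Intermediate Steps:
P(j) = 760 + 8*j (P(j) = -24 + 8*(98 + j) = -24 + (784 + 8*j) = 760 + 8*j)
√(P(161) - 28477) = √((760 + 8*161) - 28477) = √((760 + 1288) - 28477) = √(2048 - 28477) = √(-26429) = I*√26429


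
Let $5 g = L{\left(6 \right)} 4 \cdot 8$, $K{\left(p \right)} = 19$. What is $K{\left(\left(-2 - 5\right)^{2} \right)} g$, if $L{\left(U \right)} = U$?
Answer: $\frac{3648}{5} \approx 729.6$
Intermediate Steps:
$g = \frac{192}{5}$ ($g = \frac{6 \cdot 4 \cdot 8}{5} = \frac{24 \cdot 8}{5} = \frac{1}{5} \cdot 192 = \frac{192}{5} \approx 38.4$)
$K{\left(\left(-2 - 5\right)^{2} \right)} g = 19 \cdot \frac{192}{5} = \frac{3648}{5}$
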